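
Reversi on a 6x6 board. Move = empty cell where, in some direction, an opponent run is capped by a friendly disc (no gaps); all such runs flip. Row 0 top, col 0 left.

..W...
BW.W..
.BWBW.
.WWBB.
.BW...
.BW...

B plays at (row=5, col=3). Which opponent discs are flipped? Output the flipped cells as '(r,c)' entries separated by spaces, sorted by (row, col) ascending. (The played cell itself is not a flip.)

Answer: (5,2)

Derivation:
Dir NW: opp run (4,2) (3,1), next='.' -> no flip
Dir N: first cell '.' (not opp) -> no flip
Dir NE: first cell '.' (not opp) -> no flip
Dir W: opp run (5,2) capped by B -> flip
Dir E: first cell '.' (not opp) -> no flip
Dir SW: edge -> no flip
Dir S: edge -> no flip
Dir SE: edge -> no flip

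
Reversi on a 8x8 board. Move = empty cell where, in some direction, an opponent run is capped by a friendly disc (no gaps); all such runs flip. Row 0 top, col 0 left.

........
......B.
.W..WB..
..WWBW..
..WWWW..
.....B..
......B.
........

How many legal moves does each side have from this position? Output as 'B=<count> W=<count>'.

-- B to move --
(1,0): no bracket -> illegal
(1,1): no bracket -> illegal
(1,2): no bracket -> illegal
(1,3): no bracket -> illegal
(1,4): flips 1 -> legal
(1,5): no bracket -> illegal
(2,0): no bracket -> illegal
(2,2): flips 2 -> legal
(2,3): flips 1 -> legal
(2,6): no bracket -> illegal
(3,0): no bracket -> illegal
(3,1): flips 2 -> legal
(3,6): flips 1 -> legal
(4,1): no bracket -> illegal
(4,6): no bracket -> illegal
(5,1): no bracket -> illegal
(5,2): flips 1 -> legal
(5,3): no bracket -> illegal
(5,4): flips 1 -> legal
(5,6): flips 1 -> legal
B mobility = 8
-- W to move --
(0,5): no bracket -> illegal
(0,6): no bracket -> illegal
(0,7): flips 3 -> legal
(1,4): no bracket -> illegal
(1,5): flips 1 -> legal
(1,7): no bracket -> illegal
(2,3): flips 1 -> legal
(2,6): flips 1 -> legal
(2,7): no bracket -> illegal
(3,6): no bracket -> illegal
(4,6): no bracket -> illegal
(5,4): no bracket -> illegal
(5,6): no bracket -> illegal
(5,7): no bracket -> illegal
(6,4): no bracket -> illegal
(6,5): flips 1 -> legal
(6,7): no bracket -> illegal
(7,5): no bracket -> illegal
(7,6): no bracket -> illegal
(7,7): flips 2 -> legal
W mobility = 6

Answer: B=8 W=6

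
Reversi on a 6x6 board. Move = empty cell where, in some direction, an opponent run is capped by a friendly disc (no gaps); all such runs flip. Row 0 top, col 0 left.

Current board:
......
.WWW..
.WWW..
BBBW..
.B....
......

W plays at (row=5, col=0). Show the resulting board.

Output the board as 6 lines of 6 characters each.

Place W at (5,0); scan 8 dirs for brackets.
Dir NW: edge -> no flip
Dir N: first cell '.' (not opp) -> no flip
Dir NE: opp run (4,1) (3,2) capped by W -> flip
Dir W: edge -> no flip
Dir E: first cell '.' (not opp) -> no flip
Dir SW: edge -> no flip
Dir S: edge -> no flip
Dir SE: edge -> no flip
All flips: (3,2) (4,1)

Answer: ......
.WWW..
.WWW..
BBWW..
.W....
W.....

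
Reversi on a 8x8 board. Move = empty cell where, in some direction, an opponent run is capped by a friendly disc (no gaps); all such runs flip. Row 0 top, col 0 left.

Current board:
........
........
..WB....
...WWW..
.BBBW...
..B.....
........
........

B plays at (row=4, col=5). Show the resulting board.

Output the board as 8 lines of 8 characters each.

Answer: ........
........
..WB....
...WBW..
.BBBBB..
..B.....
........
........

Derivation:
Place B at (4,5); scan 8 dirs for brackets.
Dir NW: opp run (3,4) capped by B -> flip
Dir N: opp run (3,5), next='.' -> no flip
Dir NE: first cell '.' (not opp) -> no flip
Dir W: opp run (4,4) capped by B -> flip
Dir E: first cell '.' (not opp) -> no flip
Dir SW: first cell '.' (not opp) -> no flip
Dir S: first cell '.' (not opp) -> no flip
Dir SE: first cell '.' (not opp) -> no flip
All flips: (3,4) (4,4)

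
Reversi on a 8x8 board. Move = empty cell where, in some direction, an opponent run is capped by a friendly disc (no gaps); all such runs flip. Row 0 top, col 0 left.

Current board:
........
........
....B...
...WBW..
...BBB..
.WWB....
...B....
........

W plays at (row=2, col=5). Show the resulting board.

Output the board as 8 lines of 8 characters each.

Place W at (2,5); scan 8 dirs for brackets.
Dir NW: first cell '.' (not opp) -> no flip
Dir N: first cell '.' (not opp) -> no flip
Dir NE: first cell '.' (not opp) -> no flip
Dir W: opp run (2,4), next='.' -> no flip
Dir E: first cell '.' (not opp) -> no flip
Dir SW: opp run (3,4) (4,3) capped by W -> flip
Dir S: first cell 'W' (not opp) -> no flip
Dir SE: first cell '.' (not opp) -> no flip
All flips: (3,4) (4,3)

Answer: ........
........
....BW..
...WWW..
...WBB..
.WWB....
...B....
........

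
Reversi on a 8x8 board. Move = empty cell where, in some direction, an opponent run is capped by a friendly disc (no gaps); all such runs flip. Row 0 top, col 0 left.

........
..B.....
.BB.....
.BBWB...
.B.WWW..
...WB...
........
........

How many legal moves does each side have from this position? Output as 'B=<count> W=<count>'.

-- B to move --
(2,3): no bracket -> illegal
(2,4): no bracket -> illegal
(3,5): no bracket -> illegal
(3,6): flips 1 -> legal
(4,2): no bracket -> illegal
(4,6): no bracket -> illegal
(5,2): flips 2 -> legal
(5,5): flips 2 -> legal
(5,6): flips 1 -> legal
(6,2): no bracket -> illegal
(6,3): no bracket -> illegal
(6,4): no bracket -> illegal
B mobility = 4
-- W to move --
(0,1): no bracket -> illegal
(0,2): no bracket -> illegal
(0,3): no bracket -> illegal
(1,0): flips 2 -> legal
(1,1): flips 1 -> legal
(1,3): no bracket -> illegal
(2,0): no bracket -> illegal
(2,3): flips 1 -> legal
(2,4): flips 1 -> legal
(2,5): flips 1 -> legal
(3,0): flips 2 -> legal
(3,5): flips 1 -> legal
(4,0): no bracket -> illegal
(4,2): no bracket -> illegal
(5,0): no bracket -> illegal
(5,1): no bracket -> illegal
(5,2): no bracket -> illegal
(5,5): flips 1 -> legal
(6,3): flips 1 -> legal
(6,4): flips 1 -> legal
(6,5): flips 1 -> legal
W mobility = 11

Answer: B=4 W=11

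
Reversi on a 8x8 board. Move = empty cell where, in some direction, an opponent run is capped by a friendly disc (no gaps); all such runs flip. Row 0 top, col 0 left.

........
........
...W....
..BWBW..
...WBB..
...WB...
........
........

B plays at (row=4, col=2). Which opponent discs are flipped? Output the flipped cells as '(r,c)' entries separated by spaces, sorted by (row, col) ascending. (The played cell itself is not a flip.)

Answer: (4,3)

Derivation:
Dir NW: first cell '.' (not opp) -> no flip
Dir N: first cell 'B' (not opp) -> no flip
Dir NE: opp run (3,3), next='.' -> no flip
Dir W: first cell '.' (not opp) -> no flip
Dir E: opp run (4,3) capped by B -> flip
Dir SW: first cell '.' (not opp) -> no flip
Dir S: first cell '.' (not opp) -> no flip
Dir SE: opp run (5,3), next='.' -> no flip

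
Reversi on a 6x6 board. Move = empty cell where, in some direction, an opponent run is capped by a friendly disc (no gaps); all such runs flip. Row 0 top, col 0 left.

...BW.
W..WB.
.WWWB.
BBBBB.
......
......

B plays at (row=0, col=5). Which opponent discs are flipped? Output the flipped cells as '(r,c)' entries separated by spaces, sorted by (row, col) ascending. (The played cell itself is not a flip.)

Answer: (0,4)

Derivation:
Dir NW: edge -> no flip
Dir N: edge -> no flip
Dir NE: edge -> no flip
Dir W: opp run (0,4) capped by B -> flip
Dir E: edge -> no flip
Dir SW: first cell 'B' (not opp) -> no flip
Dir S: first cell '.' (not opp) -> no flip
Dir SE: edge -> no flip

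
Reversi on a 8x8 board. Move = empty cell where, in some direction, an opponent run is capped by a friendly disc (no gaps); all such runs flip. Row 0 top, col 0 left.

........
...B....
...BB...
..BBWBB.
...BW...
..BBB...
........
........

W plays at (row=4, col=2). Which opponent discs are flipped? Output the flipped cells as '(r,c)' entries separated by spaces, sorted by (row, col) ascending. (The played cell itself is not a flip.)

Dir NW: first cell '.' (not opp) -> no flip
Dir N: opp run (3,2), next='.' -> no flip
Dir NE: opp run (3,3) (2,4), next='.' -> no flip
Dir W: first cell '.' (not opp) -> no flip
Dir E: opp run (4,3) capped by W -> flip
Dir SW: first cell '.' (not opp) -> no flip
Dir S: opp run (5,2), next='.' -> no flip
Dir SE: opp run (5,3), next='.' -> no flip

Answer: (4,3)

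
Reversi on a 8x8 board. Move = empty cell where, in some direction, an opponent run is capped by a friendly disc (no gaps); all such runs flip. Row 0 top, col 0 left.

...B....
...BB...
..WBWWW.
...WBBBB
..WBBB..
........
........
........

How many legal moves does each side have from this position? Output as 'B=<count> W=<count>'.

Answer: B=9 W=8

Derivation:
-- B to move --
(1,1): flips 2 -> legal
(1,2): no bracket -> illegal
(1,5): flips 2 -> legal
(1,6): flips 2 -> legal
(1,7): flips 1 -> legal
(2,1): flips 1 -> legal
(2,7): flips 3 -> legal
(3,1): flips 1 -> legal
(3,2): flips 1 -> legal
(4,1): flips 1 -> legal
(5,1): no bracket -> illegal
(5,2): no bracket -> illegal
(5,3): no bracket -> illegal
B mobility = 9
-- W to move --
(0,2): flips 1 -> legal
(0,4): flips 2 -> legal
(0,5): no bracket -> illegal
(1,2): no bracket -> illegal
(1,5): no bracket -> illegal
(2,7): no bracket -> illegal
(3,2): no bracket -> illegal
(4,6): flips 5 -> legal
(4,7): flips 1 -> legal
(5,2): flips 2 -> legal
(5,3): flips 3 -> legal
(5,4): flips 2 -> legal
(5,5): flips 3 -> legal
(5,6): no bracket -> illegal
W mobility = 8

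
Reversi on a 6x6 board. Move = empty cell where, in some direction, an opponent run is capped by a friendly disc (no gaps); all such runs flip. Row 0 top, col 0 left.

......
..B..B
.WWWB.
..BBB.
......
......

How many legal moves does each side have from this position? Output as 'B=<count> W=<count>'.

Answer: B=6 W=9

Derivation:
-- B to move --
(1,0): flips 1 -> legal
(1,1): flips 1 -> legal
(1,3): flips 1 -> legal
(1,4): flips 1 -> legal
(2,0): flips 3 -> legal
(3,0): flips 1 -> legal
(3,1): no bracket -> illegal
B mobility = 6
-- W to move --
(0,1): flips 1 -> legal
(0,2): flips 1 -> legal
(0,3): flips 1 -> legal
(0,4): no bracket -> illegal
(0,5): no bracket -> illegal
(1,1): no bracket -> illegal
(1,3): no bracket -> illegal
(1,4): no bracket -> illegal
(2,5): flips 1 -> legal
(3,1): no bracket -> illegal
(3,5): no bracket -> illegal
(4,1): flips 1 -> legal
(4,2): flips 1 -> legal
(4,3): flips 2 -> legal
(4,4): flips 1 -> legal
(4,5): flips 1 -> legal
W mobility = 9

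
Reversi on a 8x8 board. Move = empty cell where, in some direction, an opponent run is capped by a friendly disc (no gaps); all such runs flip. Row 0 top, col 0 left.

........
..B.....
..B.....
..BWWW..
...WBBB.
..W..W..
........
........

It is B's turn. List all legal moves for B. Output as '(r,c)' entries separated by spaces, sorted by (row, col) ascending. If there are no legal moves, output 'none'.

(2,3): flips 1 -> legal
(2,4): flips 2 -> legal
(2,5): flips 1 -> legal
(2,6): flips 1 -> legal
(3,6): flips 3 -> legal
(4,1): no bracket -> illegal
(4,2): flips 1 -> legal
(5,1): no bracket -> illegal
(5,3): no bracket -> illegal
(5,4): flips 1 -> legal
(5,6): no bracket -> illegal
(6,1): no bracket -> illegal
(6,2): no bracket -> illegal
(6,3): no bracket -> illegal
(6,4): flips 1 -> legal
(6,5): flips 1 -> legal
(6,6): flips 1 -> legal

Answer: (2,3) (2,4) (2,5) (2,6) (3,6) (4,2) (5,4) (6,4) (6,5) (6,6)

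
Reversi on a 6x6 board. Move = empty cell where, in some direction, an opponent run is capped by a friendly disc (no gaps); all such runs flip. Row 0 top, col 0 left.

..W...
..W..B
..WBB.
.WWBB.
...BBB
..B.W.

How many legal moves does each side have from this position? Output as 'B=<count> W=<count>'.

-- B to move --
(0,1): flips 1 -> legal
(0,3): no bracket -> illegal
(1,1): flips 1 -> legal
(1,3): no bracket -> illegal
(2,0): no bracket -> illegal
(2,1): flips 2 -> legal
(3,0): flips 2 -> legal
(4,0): no bracket -> illegal
(4,1): flips 1 -> legal
(4,2): no bracket -> illegal
(5,3): no bracket -> illegal
(5,5): no bracket -> illegal
B mobility = 5
-- W to move --
(0,4): no bracket -> illegal
(0,5): no bracket -> illegal
(1,3): no bracket -> illegal
(1,4): flips 4 -> legal
(2,5): flips 2 -> legal
(3,5): flips 2 -> legal
(4,1): no bracket -> illegal
(4,2): no bracket -> illegal
(5,1): no bracket -> illegal
(5,3): no bracket -> illegal
(5,5): flips 2 -> legal
W mobility = 4

Answer: B=5 W=4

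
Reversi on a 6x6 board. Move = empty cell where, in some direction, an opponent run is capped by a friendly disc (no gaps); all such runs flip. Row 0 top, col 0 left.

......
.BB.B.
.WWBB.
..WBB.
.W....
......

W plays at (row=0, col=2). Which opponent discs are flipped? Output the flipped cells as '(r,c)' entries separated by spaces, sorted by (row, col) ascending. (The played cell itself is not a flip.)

Answer: (1,2)

Derivation:
Dir NW: edge -> no flip
Dir N: edge -> no flip
Dir NE: edge -> no flip
Dir W: first cell '.' (not opp) -> no flip
Dir E: first cell '.' (not opp) -> no flip
Dir SW: opp run (1,1), next='.' -> no flip
Dir S: opp run (1,2) capped by W -> flip
Dir SE: first cell '.' (not opp) -> no flip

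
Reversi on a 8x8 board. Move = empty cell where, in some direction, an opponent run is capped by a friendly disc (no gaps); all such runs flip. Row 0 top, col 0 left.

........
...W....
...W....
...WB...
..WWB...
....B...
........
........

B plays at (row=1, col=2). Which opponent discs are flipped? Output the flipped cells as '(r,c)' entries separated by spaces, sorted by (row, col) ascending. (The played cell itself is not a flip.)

Dir NW: first cell '.' (not opp) -> no flip
Dir N: first cell '.' (not opp) -> no flip
Dir NE: first cell '.' (not opp) -> no flip
Dir W: first cell '.' (not opp) -> no flip
Dir E: opp run (1,3), next='.' -> no flip
Dir SW: first cell '.' (not opp) -> no flip
Dir S: first cell '.' (not opp) -> no flip
Dir SE: opp run (2,3) capped by B -> flip

Answer: (2,3)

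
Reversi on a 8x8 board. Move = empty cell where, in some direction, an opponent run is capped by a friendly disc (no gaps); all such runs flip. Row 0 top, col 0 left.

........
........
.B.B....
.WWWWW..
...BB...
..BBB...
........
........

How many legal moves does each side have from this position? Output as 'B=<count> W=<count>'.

Answer: B=6 W=11

Derivation:
-- B to move --
(2,0): no bracket -> illegal
(2,2): flips 1 -> legal
(2,4): flips 1 -> legal
(2,5): flips 1 -> legal
(2,6): flips 1 -> legal
(3,0): no bracket -> illegal
(3,6): no bracket -> illegal
(4,0): no bracket -> illegal
(4,1): flips 2 -> legal
(4,2): no bracket -> illegal
(4,5): flips 1 -> legal
(4,6): no bracket -> illegal
B mobility = 6
-- W to move --
(1,0): flips 1 -> legal
(1,1): flips 1 -> legal
(1,2): flips 1 -> legal
(1,3): flips 1 -> legal
(1,4): flips 1 -> legal
(2,0): no bracket -> illegal
(2,2): no bracket -> illegal
(2,4): no bracket -> illegal
(3,0): no bracket -> illegal
(4,1): no bracket -> illegal
(4,2): no bracket -> illegal
(4,5): no bracket -> illegal
(5,1): no bracket -> illegal
(5,5): flips 1 -> legal
(6,1): flips 2 -> legal
(6,2): flips 2 -> legal
(6,3): flips 2 -> legal
(6,4): flips 2 -> legal
(6,5): flips 2 -> legal
W mobility = 11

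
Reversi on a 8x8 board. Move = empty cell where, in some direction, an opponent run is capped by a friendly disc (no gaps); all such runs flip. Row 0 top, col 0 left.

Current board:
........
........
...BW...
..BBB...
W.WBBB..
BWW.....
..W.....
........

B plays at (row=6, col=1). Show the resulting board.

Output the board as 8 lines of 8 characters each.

Place B at (6,1); scan 8 dirs for brackets.
Dir NW: first cell 'B' (not opp) -> no flip
Dir N: opp run (5,1), next='.' -> no flip
Dir NE: opp run (5,2) capped by B -> flip
Dir W: first cell '.' (not opp) -> no flip
Dir E: opp run (6,2), next='.' -> no flip
Dir SW: first cell '.' (not opp) -> no flip
Dir S: first cell '.' (not opp) -> no flip
Dir SE: first cell '.' (not opp) -> no flip
All flips: (5,2)

Answer: ........
........
...BW...
..BBB...
W.WBBB..
BWB.....
.BW.....
........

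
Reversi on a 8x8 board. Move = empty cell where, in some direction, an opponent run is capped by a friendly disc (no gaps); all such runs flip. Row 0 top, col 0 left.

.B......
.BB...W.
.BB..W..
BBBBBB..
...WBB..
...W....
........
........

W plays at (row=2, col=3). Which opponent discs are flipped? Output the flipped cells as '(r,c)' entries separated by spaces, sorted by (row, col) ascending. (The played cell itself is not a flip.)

Dir NW: opp run (1,2) (0,1), next=edge -> no flip
Dir N: first cell '.' (not opp) -> no flip
Dir NE: first cell '.' (not opp) -> no flip
Dir W: opp run (2,2) (2,1), next='.' -> no flip
Dir E: first cell '.' (not opp) -> no flip
Dir SW: opp run (3,2), next='.' -> no flip
Dir S: opp run (3,3) capped by W -> flip
Dir SE: opp run (3,4) (4,5), next='.' -> no flip

Answer: (3,3)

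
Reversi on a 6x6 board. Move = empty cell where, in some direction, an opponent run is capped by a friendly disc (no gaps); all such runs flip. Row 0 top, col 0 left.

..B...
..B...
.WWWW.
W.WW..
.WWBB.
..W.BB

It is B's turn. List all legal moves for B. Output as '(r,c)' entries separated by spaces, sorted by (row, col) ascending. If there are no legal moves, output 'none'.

(1,0): flips 2 -> legal
(1,1): flips 2 -> legal
(1,3): flips 2 -> legal
(1,4): no bracket -> illegal
(1,5): no bracket -> illegal
(2,0): no bracket -> illegal
(2,5): no bracket -> illegal
(3,1): no bracket -> illegal
(3,4): flips 1 -> legal
(3,5): no bracket -> illegal
(4,0): flips 2 -> legal
(5,0): no bracket -> illegal
(5,1): no bracket -> illegal
(5,3): no bracket -> illegal

Answer: (1,0) (1,1) (1,3) (3,4) (4,0)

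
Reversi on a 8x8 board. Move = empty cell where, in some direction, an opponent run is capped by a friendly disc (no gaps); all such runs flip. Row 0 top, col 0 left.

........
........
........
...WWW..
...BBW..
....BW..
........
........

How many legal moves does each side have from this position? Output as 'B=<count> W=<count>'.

Answer: B=9 W=5

Derivation:
-- B to move --
(2,2): flips 1 -> legal
(2,3): flips 1 -> legal
(2,4): flips 1 -> legal
(2,5): flips 1 -> legal
(2,6): flips 1 -> legal
(3,2): no bracket -> illegal
(3,6): flips 1 -> legal
(4,2): no bracket -> illegal
(4,6): flips 1 -> legal
(5,6): flips 1 -> legal
(6,4): no bracket -> illegal
(6,5): no bracket -> illegal
(6,6): flips 1 -> legal
B mobility = 9
-- W to move --
(3,2): no bracket -> illegal
(4,2): flips 2 -> legal
(5,2): flips 1 -> legal
(5,3): flips 3 -> legal
(6,3): flips 1 -> legal
(6,4): flips 2 -> legal
(6,5): no bracket -> illegal
W mobility = 5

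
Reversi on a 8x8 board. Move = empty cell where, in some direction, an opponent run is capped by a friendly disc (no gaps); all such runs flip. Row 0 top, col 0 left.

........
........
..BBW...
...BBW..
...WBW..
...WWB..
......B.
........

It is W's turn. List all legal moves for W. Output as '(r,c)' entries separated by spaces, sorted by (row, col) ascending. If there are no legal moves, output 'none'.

Answer: (1,2) (1,3) (2,1) (2,5) (3,2) (4,2) (5,6) (6,5)

Derivation:
(1,1): no bracket -> illegal
(1,2): flips 2 -> legal
(1,3): flips 2 -> legal
(1,4): no bracket -> illegal
(2,1): flips 2 -> legal
(2,5): flips 1 -> legal
(3,1): no bracket -> illegal
(3,2): flips 2 -> legal
(4,2): flips 1 -> legal
(4,6): no bracket -> illegal
(5,6): flips 1 -> legal
(5,7): no bracket -> illegal
(6,4): no bracket -> illegal
(6,5): flips 1 -> legal
(6,7): no bracket -> illegal
(7,5): no bracket -> illegal
(7,6): no bracket -> illegal
(7,7): no bracket -> illegal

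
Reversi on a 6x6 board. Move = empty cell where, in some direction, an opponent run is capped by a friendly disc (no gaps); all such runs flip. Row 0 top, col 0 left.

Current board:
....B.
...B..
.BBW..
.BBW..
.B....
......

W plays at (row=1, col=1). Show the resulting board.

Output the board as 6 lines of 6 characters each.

Answer: ....B.
.W.B..
.BWW..
.BBW..
.B....
......

Derivation:
Place W at (1,1); scan 8 dirs for brackets.
Dir NW: first cell '.' (not opp) -> no flip
Dir N: first cell '.' (not opp) -> no flip
Dir NE: first cell '.' (not opp) -> no flip
Dir W: first cell '.' (not opp) -> no flip
Dir E: first cell '.' (not opp) -> no flip
Dir SW: first cell '.' (not opp) -> no flip
Dir S: opp run (2,1) (3,1) (4,1), next='.' -> no flip
Dir SE: opp run (2,2) capped by W -> flip
All flips: (2,2)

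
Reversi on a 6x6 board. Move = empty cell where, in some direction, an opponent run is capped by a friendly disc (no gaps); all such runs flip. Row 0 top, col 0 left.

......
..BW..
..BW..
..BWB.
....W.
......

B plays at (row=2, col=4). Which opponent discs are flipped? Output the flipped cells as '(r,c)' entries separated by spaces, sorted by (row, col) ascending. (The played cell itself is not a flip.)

Dir NW: opp run (1,3), next='.' -> no flip
Dir N: first cell '.' (not opp) -> no flip
Dir NE: first cell '.' (not opp) -> no flip
Dir W: opp run (2,3) capped by B -> flip
Dir E: first cell '.' (not opp) -> no flip
Dir SW: opp run (3,3), next='.' -> no flip
Dir S: first cell 'B' (not opp) -> no flip
Dir SE: first cell '.' (not opp) -> no flip

Answer: (2,3)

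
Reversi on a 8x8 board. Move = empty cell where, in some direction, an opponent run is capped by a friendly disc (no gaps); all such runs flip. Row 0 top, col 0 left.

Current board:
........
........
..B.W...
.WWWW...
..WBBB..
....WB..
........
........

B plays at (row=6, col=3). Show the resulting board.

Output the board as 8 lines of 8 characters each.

Answer: ........
........
..B.W...
.WWWW...
..WBBB..
....BB..
...B....
........

Derivation:
Place B at (6,3); scan 8 dirs for brackets.
Dir NW: first cell '.' (not opp) -> no flip
Dir N: first cell '.' (not opp) -> no flip
Dir NE: opp run (5,4) capped by B -> flip
Dir W: first cell '.' (not opp) -> no flip
Dir E: first cell '.' (not opp) -> no flip
Dir SW: first cell '.' (not opp) -> no flip
Dir S: first cell '.' (not opp) -> no flip
Dir SE: first cell '.' (not opp) -> no flip
All flips: (5,4)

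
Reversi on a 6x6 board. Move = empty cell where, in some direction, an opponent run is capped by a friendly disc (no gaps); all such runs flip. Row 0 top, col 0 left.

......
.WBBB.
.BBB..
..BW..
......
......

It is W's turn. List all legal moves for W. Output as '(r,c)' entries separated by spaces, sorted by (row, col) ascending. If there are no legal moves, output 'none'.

Answer: (0,3) (1,5) (3,1)

Derivation:
(0,1): no bracket -> illegal
(0,2): no bracket -> illegal
(0,3): flips 2 -> legal
(0,4): no bracket -> illegal
(0,5): no bracket -> illegal
(1,0): no bracket -> illegal
(1,5): flips 3 -> legal
(2,0): no bracket -> illegal
(2,4): no bracket -> illegal
(2,5): no bracket -> illegal
(3,0): no bracket -> illegal
(3,1): flips 2 -> legal
(3,4): no bracket -> illegal
(4,1): no bracket -> illegal
(4,2): no bracket -> illegal
(4,3): no bracket -> illegal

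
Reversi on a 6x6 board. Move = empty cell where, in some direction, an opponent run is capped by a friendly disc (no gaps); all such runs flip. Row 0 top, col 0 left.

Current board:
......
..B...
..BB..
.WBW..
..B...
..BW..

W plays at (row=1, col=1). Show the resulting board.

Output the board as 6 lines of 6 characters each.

Answer: ......
.WB...
..WB..
.WBW..
..B...
..BW..

Derivation:
Place W at (1,1); scan 8 dirs for brackets.
Dir NW: first cell '.' (not opp) -> no flip
Dir N: first cell '.' (not opp) -> no flip
Dir NE: first cell '.' (not opp) -> no flip
Dir W: first cell '.' (not opp) -> no flip
Dir E: opp run (1,2), next='.' -> no flip
Dir SW: first cell '.' (not opp) -> no flip
Dir S: first cell '.' (not opp) -> no flip
Dir SE: opp run (2,2) capped by W -> flip
All flips: (2,2)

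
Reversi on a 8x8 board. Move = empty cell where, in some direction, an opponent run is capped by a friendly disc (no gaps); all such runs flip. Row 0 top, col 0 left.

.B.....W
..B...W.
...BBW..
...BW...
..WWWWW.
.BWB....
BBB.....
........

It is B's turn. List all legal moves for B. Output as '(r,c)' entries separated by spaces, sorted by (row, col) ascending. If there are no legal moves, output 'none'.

Answer: (2,6) (3,1) (3,2) (3,5) (5,4) (5,5) (5,6)

Derivation:
(0,5): no bracket -> illegal
(0,6): no bracket -> illegal
(1,4): no bracket -> illegal
(1,5): no bracket -> illegal
(1,7): no bracket -> illegal
(2,6): flips 1 -> legal
(2,7): no bracket -> illegal
(3,1): flips 1 -> legal
(3,2): flips 2 -> legal
(3,5): flips 2 -> legal
(3,6): no bracket -> illegal
(3,7): no bracket -> illegal
(4,1): no bracket -> illegal
(4,7): no bracket -> illegal
(5,4): flips 2 -> legal
(5,5): flips 1 -> legal
(5,6): flips 2 -> legal
(5,7): no bracket -> illegal
(6,3): no bracket -> illegal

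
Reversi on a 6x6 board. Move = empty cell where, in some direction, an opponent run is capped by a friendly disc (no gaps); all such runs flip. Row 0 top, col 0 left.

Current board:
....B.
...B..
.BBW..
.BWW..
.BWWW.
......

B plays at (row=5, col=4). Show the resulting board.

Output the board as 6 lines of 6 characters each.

Place B at (5,4); scan 8 dirs for brackets.
Dir NW: opp run (4,3) (3,2) capped by B -> flip
Dir N: opp run (4,4), next='.' -> no flip
Dir NE: first cell '.' (not opp) -> no flip
Dir W: first cell '.' (not opp) -> no flip
Dir E: first cell '.' (not opp) -> no flip
Dir SW: edge -> no flip
Dir S: edge -> no flip
Dir SE: edge -> no flip
All flips: (3,2) (4,3)

Answer: ....B.
...B..
.BBW..
.BBW..
.BWBW.
....B.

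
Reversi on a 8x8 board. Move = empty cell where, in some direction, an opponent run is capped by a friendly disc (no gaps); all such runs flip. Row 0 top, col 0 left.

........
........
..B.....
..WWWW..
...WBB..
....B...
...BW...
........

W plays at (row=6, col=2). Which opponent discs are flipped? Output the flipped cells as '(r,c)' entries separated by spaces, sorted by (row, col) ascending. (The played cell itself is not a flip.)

Dir NW: first cell '.' (not opp) -> no flip
Dir N: first cell '.' (not opp) -> no flip
Dir NE: first cell '.' (not opp) -> no flip
Dir W: first cell '.' (not opp) -> no flip
Dir E: opp run (6,3) capped by W -> flip
Dir SW: first cell '.' (not opp) -> no flip
Dir S: first cell '.' (not opp) -> no flip
Dir SE: first cell '.' (not opp) -> no flip

Answer: (6,3)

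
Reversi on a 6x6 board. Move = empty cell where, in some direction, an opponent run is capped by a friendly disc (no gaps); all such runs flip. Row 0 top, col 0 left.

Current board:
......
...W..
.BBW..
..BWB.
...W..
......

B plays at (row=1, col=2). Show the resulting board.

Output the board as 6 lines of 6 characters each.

Answer: ......
..BW..
.BBB..
..BWB.
...W..
......

Derivation:
Place B at (1,2); scan 8 dirs for brackets.
Dir NW: first cell '.' (not opp) -> no flip
Dir N: first cell '.' (not opp) -> no flip
Dir NE: first cell '.' (not opp) -> no flip
Dir W: first cell '.' (not opp) -> no flip
Dir E: opp run (1,3), next='.' -> no flip
Dir SW: first cell 'B' (not opp) -> no flip
Dir S: first cell 'B' (not opp) -> no flip
Dir SE: opp run (2,3) capped by B -> flip
All flips: (2,3)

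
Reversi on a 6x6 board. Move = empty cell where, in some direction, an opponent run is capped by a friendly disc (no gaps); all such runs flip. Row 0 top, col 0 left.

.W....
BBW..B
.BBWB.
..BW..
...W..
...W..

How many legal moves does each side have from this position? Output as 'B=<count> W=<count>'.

Answer: B=8 W=7

Derivation:
-- B to move --
(0,0): no bracket -> illegal
(0,2): flips 1 -> legal
(0,3): flips 1 -> legal
(1,3): flips 1 -> legal
(1,4): flips 1 -> legal
(3,4): flips 1 -> legal
(4,2): flips 1 -> legal
(4,4): flips 1 -> legal
(5,2): no bracket -> illegal
(5,4): flips 1 -> legal
B mobility = 8
-- W to move --
(0,0): flips 2 -> legal
(0,2): no bracket -> illegal
(0,4): no bracket -> illegal
(0,5): no bracket -> illegal
(1,3): no bracket -> illegal
(1,4): no bracket -> illegal
(2,0): flips 2 -> legal
(2,5): flips 1 -> legal
(3,0): flips 1 -> legal
(3,1): flips 3 -> legal
(3,4): no bracket -> illegal
(3,5): no bracket -> illegal
(4,1): flips 1 -> legal
(4,2): flips 2 -> legal
W mobility = 7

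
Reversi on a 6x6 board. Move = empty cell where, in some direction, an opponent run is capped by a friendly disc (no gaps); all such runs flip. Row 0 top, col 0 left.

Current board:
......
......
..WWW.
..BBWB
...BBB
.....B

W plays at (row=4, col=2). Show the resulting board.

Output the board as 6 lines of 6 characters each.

Answer: ......
......
..WWW.
..WWWB
..WBBB
.....B

Derivation:
Place W at (4,2); scan 8 dirs for brackets.
Dir NW: first cell '.' (not opp) -> no flip
Dir N: opp run (3,2) capped by W -> flip
Dir NE: opp run (3,3) capped by W -> flip
Dir W: first cell '.' (not opp) -> no flip
Dir E: opp run (4,3) (4,4) (4,5), next=edge -> no flip
Dir SW: first cell '.' (not opp) -> no flip
Dir S: first cell '.' (not opp) -> no flip
Dir SE: first cell '.' (not opp) -> no flip
All flips: (3,2) (3,3)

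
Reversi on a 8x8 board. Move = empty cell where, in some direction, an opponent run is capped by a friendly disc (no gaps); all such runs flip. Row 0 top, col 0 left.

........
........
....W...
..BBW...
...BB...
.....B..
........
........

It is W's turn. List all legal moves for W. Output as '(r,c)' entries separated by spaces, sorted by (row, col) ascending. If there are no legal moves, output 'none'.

(2,1): no bracket -> illegal
(2,2): no bracket -> illegal
(2,3): no bracket -> illegal
(3,1): flips 2 -> legal
(3,5): no bracket -> illegal
(4,1): no bracket -> illegal
(4,2): flips 1 -> legal
(4,5): no bracket -> illegal
(4,6): no bracket -> illegal
(5,2): flips 1 -> legal
(5,3): no bracket -> illegal
(5,4): flips 1 -> legal
(5,6): no bracket -> illegal
(6,4): no bracket -> illegal
(6,5): no bracket -> illegal
(6,6): no bracket -> illegal

Answer: (3,1) (4,2) (5,2) (5,4)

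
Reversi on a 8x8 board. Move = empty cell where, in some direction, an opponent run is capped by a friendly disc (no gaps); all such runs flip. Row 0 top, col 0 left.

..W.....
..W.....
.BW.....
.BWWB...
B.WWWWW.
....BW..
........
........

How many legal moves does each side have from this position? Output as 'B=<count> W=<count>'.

Answer: B=7 W=11

Derivation:
-- B to move --
(0,1): no bracket -> illegal
(0,3): flips 1 -> legal
(1,1): no bracket -> illegal
(1,3): flips 1 -> legal
(2,3): flips 1 -> legal
(2,4): no bracket -> illegal
(3,5): no bracket -> illegal
(3,6): flips 1 -> legal
(3,7): no bracket -> illegal
(4,1): no bracket -> illegal
(4,7): no bracket -> illegal
(5,1): no bracket -> illegal
(5,2): flips 1 -> legal
(5,3): flips 1 -> legal
(5,6): flips 2 -> legal
(5,7): no bracket -> illegal
(6,4): no bracket -> illegal
(6,5): no bracket -> illegal
(6,6): no bracket -> illegal
B mobility = 7
-- W to move --
(1,0): flips 1 -> legal
(1,1): no bracket -> illegal
(2,0): flips 2 -> legal
(2,3): flips 1 -> legal
(2,4): flips 1 -> legal
(2,5): flips 1 -> legal
(3,0): flips 2 -> legal
(3,5): flips 1 -> legal
(4,1): no bracket -> illegal
(5,0): no bracket -> illegal
(5,1): no bracket -> illegal
(5,3): flips 1 -> legal
(6,3): flips 1 -> legal
(6,4): flips 1 -> legal
(6,5): flips 1 -> legal
W mobility = 11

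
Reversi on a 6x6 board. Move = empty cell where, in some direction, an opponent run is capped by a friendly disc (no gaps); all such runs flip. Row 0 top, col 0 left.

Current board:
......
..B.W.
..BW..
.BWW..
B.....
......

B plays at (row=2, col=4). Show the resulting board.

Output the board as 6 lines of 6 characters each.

Answer: ......
..B.W.
..BBB.
.BWW..
B.....
......

Derivation:
Place B at (2,4); scan 8 dirs for brackets.
Dir NW: first cell '.' (not opp) -> no flip
Dir N: opp run (1,4), next='.' -> no flip
Dir NE: first cell '.' (not opp) -> no flip
Dir W: opp run (2,3) capped by B -> flip
Dir E: first cell '.' (not opp) -> no flip
Dir SW: opp run (3,3), next='.' -> no flip
Dir S: first cell '.' (not opp) -> no flip
Dir SE: first cell '.' (not opp) -> no flip
All flips: (2,3)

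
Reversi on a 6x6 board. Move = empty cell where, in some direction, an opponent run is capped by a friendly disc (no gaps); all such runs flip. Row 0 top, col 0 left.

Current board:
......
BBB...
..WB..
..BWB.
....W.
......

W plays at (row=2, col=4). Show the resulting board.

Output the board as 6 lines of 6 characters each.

Answer: ......
BBB...
..WWW.
..BWW.
....W.
......

Derivation:
Place W at (2,4); scan 8 dirs for brackets.
Dir NW: first cell '.' (not opp) -> no flip
Dir N: first cell '.' (not opp) -> no flip
Dir NE: first cell '.' (not opp) -> no flip
Dir W: opp run (2,3) capped by W -> flip
Dir E: first cell '.' (not opp) -> no flip
Dir SW: first cell 'W' (not opp) -> no flip
Dir S: opp run (3,4) capped by W -> flip
Dir SE: first cell '.' (not opp) -> no flip
All flips: (2,3) (3,4)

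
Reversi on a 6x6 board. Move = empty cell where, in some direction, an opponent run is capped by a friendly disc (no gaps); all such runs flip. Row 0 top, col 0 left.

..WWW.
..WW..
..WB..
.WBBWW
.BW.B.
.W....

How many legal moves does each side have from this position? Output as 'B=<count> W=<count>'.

Answer: B=8 W=6

Derivation:
-- B to move --
(0,1): flips 1 -> legal
(0,5): no bracket -> illegal
(1,1): flips 1 -> legal
(1,4): no bracket -> illegal
(1,5): no bracket -> illegal
(2,0): no bracket -> illegal
(2,1): flips 2 -> legal
(2,4): flips 1 -> legal
(2,5): no bracket -> illegal
(3,0): flips 1 -> legal
(4,0): no bracket -> illegal
(4,3): flips 1 -> legal
(4,5): flips 1 -> legal
(5,0): no bracket -> illegal
(5,2): flips 1 -> legal
(5,3): no bracket -> illegal
B mobility = 8
-- W to move --
(1,4): no bracket -> illegal
(2,1): no bracket -> illegal
(2,4): flips 2 -> legal
(3,0): no bracket -> illegal
(4,0): flips 1 -> legal
(4,3): flips 2 -> legal
(4,5): no bracket -> illegal
(5,0): no bracket -> illegal
(5,2): no bracket -> illegal
(5,3): flips 1 -> legal
(5,4): flips 1 -> legal
(5,5): flips 2 -> legal
W mobility = 6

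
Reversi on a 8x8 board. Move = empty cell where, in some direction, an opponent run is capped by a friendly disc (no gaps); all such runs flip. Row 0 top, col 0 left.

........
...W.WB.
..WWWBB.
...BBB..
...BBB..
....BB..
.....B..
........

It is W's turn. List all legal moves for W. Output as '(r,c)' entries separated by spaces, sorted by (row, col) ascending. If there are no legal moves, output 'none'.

Answer: (1,7) (2,7) (3,7) (4,2) (4,6) (5,3) (5,6) (6,4) (6,6) (7,5)

Derivation:
(0,5): no bracket -> illegal
(0,6): no bracket -> illegal
(0,7): no bracket -> illegal
(1,4): no bracket -> illegal
(1,7): flips 1 -> legal
(2,7): flips 2 -> legal
(3,2): no bracket -> illegal
(3,6): no bracket -> illegal
(3,7): flips 1 -> legal
(4,2): flips 1 -> legal
(4,6): flips 1 -> legal
(5,2): no bracket -> illegal
(5,3): flips 2 -> legal
(5,6): flips 2 -> legal
(6,3): no bracket -> illegal
(6,4): flips 3 -> legal
(6,6): flips 3 -> legal
(7,4): no bracket -> illegal
(7,5): flips 5 -> legal
(7,6): no bracket -> illegal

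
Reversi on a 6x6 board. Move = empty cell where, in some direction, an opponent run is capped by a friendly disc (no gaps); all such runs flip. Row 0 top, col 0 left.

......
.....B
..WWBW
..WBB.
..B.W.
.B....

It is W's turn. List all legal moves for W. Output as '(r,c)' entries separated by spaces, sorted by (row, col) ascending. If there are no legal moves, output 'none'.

Answer: (0,5) (1,4) (3,5) (4,3) (4,5) (5,2)

Derivation:
(0,4): no bracket -> illegal
(0,5): flips 1 -> legal
(1,3): no bracket -> illegal
(1,4): flips 2 -> legal
(3,1): no bracket -> illegal
(3,5): flips 2 -> legal
(4,0): no bracket -> illegal
(4,1): no bracket -> illegal
(4,3): flips 2 -> legal
(4,5): flips 1 -> legal
(5,0): no bracket -> illegal
(5,2): flips 1 -> legal
(5,3): no bracket -> illegal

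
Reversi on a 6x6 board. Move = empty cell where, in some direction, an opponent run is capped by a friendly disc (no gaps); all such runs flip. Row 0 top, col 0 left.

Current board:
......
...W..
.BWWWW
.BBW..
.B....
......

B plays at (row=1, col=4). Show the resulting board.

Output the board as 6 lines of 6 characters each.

Place B at (1,4); scan 8 dirs for brackets.
Dir NW: first cell '.' (not opp) -> no flip
Dir N: first cell '.' (not opp) -> no flip
Dir NE: first cell '.' (not opp) -> no flip
Dir W: opp run (1,3), next='.' -> no flip
Dir E: first cell '.' (not opp) -> no flip
Dir SW: opp run (2,3) capped by B -> flip
Dir S: opp run (2,4), next='.' -> no flip
Dir SE: opp run (2,5), next=edge -> no flip
All flips: (2,3)

Answer: ......
...WB.
.BWBWW
.BBW..
.B....
......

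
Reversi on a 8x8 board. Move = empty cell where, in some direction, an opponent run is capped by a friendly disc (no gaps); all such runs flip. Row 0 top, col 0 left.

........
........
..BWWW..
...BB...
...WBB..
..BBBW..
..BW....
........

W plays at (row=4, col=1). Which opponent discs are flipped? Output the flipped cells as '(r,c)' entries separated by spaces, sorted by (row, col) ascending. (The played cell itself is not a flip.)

Dir NW: first cell '.' (not opp) -> no flip
Dir N: first cell '.' (not opp) -> no flip
Dir NE: first cell '.' (not opp) -> no flip
Dir W: first cell '.' (not opp) -> no flip
Dir E: first cell '.' (not opp) -> no flip
Dir SW: first cell '.' (not opp) -> no flip
Dir S: first cell '.' (not opp) -> no flip
Dir SE: opp run (5,2) capped by W -> flip

Answer: (5,2)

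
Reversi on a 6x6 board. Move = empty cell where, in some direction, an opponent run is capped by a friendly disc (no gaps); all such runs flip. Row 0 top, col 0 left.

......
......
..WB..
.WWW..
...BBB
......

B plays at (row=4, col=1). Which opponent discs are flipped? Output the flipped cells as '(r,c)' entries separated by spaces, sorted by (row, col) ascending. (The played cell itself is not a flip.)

Answer: (3,2)

Derivation:
Dir NW: first cell '.' (not opp) -> no flip
Dir N: opp run (3,1), next='.' -> no flip
Dir NE: opp run (3,2) capped by B -> flip
Dir W: first cell '.' (not opp) -> no flip
Dir E: first cell '.' (not opp) -> no flip
Dir SW: first cell '.' (not opp) -> no flip
Dir S: first cell '.' (not opp) -> no flip
Dir SE: first cell '.' (not opp) -> no flip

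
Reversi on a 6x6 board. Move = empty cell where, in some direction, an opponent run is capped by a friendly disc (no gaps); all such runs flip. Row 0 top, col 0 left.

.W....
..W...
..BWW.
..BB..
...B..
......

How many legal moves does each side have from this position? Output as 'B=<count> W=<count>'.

Answer: B=5 W=4

Derivation:
-- B to move --
(0,0): no bracket -> illegal
(0,2): flips 1 -> legal
(0,3): no bracket -> illegal
(1,0): no bracket -> illegal
(1,1): no bracket -> illegal
(1,3): flips 1 -> legal
(1,4): flips 1 -> legal
(1,5): flips 1 -> legal
(2,1): no bracket -> illegal
(2,5): flips 2 -> legal
(3,4): no bracket -> illegal
(3,5): no bracket -> illegal
B mobility = 5
-- W to move --
(1,1): no bracket -> illegal
(1,3): no bracket -> illegal
(2,1): flips 1 -> legal
(3,1): no bracket -> illegal
(3,4): no bracket -> illegal
(4,1): flips 1 -> legal
(4,2): flips 3 -> legal
(4,4): no bracket -> illegal
(5,2): no bracket -> illegal
(5,3): flips 2 -> legal
(5,4): no bracket -> illegal
W mobility = 4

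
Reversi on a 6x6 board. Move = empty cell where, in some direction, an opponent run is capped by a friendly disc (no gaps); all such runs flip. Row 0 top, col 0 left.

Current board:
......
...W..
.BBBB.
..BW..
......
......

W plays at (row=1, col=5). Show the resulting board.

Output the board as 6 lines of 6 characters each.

Place W at (1,5); scan 8 dirs for brackets.
Dir NW: first cell '.' (not opp) -> no flip
Dir N: first cell '.' (not opp) -> no flip
Dir NE: edge -> no flip
Dir W: first cell '.' (not opp) -> no flip
Dir E: edge -> no flip
Dir SW: opp run (2,4) capped by W -> flip
Dir S: first cell '.' (not opp) -> no flip
Dir SE: edge -> no flip
All flips: (2,4)

Answer: ......
...W.W
.BBBW.
..BW..
......
......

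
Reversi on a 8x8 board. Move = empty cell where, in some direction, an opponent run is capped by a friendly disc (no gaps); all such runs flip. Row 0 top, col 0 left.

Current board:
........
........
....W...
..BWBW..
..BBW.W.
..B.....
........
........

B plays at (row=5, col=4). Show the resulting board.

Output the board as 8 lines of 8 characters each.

Answer: ........
........
....W...
..BWBW..
..BBB.W.
..B.B...
........
........

Derivation:
Place B at (5,4); scan 8 dirs for brackets.
Dir NW: first cell 'B' (not opp) -> no flip
Dir N: opp run (4,4) capped by B -> flip
Dir NE: first cell '.' (not opp) -> no flip
Dir W: first cell '.' (not opp) -> no flip
Dir E: first cell '.' (not opp) -> no flip
Dir SW: first cell '.' (not opp) -> no flip
Dir S: first cell '.' (not opp) -> no flip
Dir SE: first cell '.' (not opp) -> no flip
All flips: (4,4)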